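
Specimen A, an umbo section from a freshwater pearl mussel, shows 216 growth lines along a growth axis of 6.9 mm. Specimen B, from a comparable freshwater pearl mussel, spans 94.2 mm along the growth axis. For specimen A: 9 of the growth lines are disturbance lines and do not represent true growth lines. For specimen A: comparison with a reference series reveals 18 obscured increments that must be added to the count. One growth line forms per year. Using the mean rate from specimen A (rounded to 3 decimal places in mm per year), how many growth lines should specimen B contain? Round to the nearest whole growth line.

Specimen A: true growth line count = 216 − 9 + 18 = 225.
A: Mean rate = 6.9 mm / 225 years ≈ 0.031 mm/year.
Specimen B: 94.2 mm / 0.031 mm per year = 3038.71 years ≈ 3039 growth lines.

3039 growth lines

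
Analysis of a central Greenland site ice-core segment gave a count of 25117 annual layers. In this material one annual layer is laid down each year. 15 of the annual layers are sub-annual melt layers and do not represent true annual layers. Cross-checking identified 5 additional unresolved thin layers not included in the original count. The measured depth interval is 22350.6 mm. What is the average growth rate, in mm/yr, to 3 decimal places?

True annual layer count = 25117 − 15 + 5 = 25107.
Extension rate ≈ 22350.6 / 25107 = 0.890 mm/yr.

0.890 mm/yr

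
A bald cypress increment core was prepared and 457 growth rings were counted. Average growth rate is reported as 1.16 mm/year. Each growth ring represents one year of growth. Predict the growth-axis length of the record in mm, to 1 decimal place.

457 years of growth are recorded.
Length ≈ 1.16 × 457 = 530.1 mm.

530.1 mm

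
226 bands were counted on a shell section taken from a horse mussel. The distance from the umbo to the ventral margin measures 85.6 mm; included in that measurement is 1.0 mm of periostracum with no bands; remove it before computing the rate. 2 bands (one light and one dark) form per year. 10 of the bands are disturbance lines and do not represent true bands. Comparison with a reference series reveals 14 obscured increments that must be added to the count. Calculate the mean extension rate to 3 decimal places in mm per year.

After corrections the count is 226 − 10 + 14 = 230 bands.
With 2 bands per year, 230 / 2 = 115 years.
Net length = 85.6 − 1.0 = 84.6 mm.
Extension rate ≈ 84.6 / 115 = 0.736 mm per year.

0.736 mm per year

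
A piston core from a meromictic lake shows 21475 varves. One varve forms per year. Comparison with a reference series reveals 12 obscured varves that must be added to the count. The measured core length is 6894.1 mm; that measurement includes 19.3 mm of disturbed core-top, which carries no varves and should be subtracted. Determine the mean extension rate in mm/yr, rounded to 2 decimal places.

0.32 mm/yr

True varve count = 21475 + 12 = 21487.
Removing the 19.3 mm offcut leaves 6894.1 − 19.3 = 6874.8 mm.
6874.8 mm over 21487 years gives 6874.8 / 21487 ≈ 0.32 mm/yr.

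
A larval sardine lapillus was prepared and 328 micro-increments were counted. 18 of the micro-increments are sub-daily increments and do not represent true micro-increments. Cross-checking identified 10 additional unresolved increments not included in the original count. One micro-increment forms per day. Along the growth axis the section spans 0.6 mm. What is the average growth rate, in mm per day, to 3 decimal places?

0.002 mm per day

Correcting the raw count gives 328 − 18 + 10 = 320 true micro-increments.
0.6 mm over 320 days gives 0.6 / 320 ≈ 0.002 mm per day.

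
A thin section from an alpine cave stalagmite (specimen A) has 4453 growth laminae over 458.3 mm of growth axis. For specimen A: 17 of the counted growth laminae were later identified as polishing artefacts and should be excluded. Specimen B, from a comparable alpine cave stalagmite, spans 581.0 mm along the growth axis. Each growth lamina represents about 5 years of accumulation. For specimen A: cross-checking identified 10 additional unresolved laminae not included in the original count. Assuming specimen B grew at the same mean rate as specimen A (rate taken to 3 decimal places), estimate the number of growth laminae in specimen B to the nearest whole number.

5533 growth laminae

Specimen A: true growth lamina count = 4453 − 17 + 10 = 4446.
Specimen A: 4446 growth laminae at 5 years each span 4446 × 5 = 22230 years.
A: 458.3 mm over 22230 years gives 458.3 / 22230 ≈ 0.021 mm per year.
B spans 581.0 / 0.021 = 27666.67 years; at 5 years per growth lamina that is 27666.67 / 5 ≈ 5533 growth laminae.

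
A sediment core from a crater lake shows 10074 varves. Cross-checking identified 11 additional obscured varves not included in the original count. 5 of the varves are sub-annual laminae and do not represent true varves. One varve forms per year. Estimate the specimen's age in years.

10080 yr

Correcting the raw count gives 10074 − 5 + 11 = 10080 true varves.
At one varve per year, that is 10080 years.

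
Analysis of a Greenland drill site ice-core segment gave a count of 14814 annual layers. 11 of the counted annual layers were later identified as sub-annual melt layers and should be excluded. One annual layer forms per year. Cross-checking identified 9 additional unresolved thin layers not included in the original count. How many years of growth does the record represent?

14812 years

True annual layer count = 14814 − 11 + 9 = 14812.
One annual layer per year makes the duration 14812 years.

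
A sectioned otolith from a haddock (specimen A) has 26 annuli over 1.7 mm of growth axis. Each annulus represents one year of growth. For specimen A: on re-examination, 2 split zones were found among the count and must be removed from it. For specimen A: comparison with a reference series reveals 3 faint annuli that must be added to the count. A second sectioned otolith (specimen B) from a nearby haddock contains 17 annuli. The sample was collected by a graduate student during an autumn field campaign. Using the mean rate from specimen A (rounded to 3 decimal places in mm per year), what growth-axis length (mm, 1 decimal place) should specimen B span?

1.1 mm

Specimen A: correcting the raw count gives 26 − 2 + 3 = 27 true annuli.
A: Mean rate = 1.7 mm / 27 years ≈ 0.063 mm/yr.
B's length ≈ 0.063 × 17 = 1.1 mm.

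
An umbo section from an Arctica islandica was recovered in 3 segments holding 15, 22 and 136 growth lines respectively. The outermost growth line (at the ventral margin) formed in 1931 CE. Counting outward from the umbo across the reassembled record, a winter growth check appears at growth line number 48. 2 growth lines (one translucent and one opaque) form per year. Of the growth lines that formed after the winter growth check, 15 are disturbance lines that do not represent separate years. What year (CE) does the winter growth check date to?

Total growth lines = 15 + 22 + 136 = 173.
173 − 48 = 125 growth lines lie beyond the winter growth check toward the ventral margin.
Excluding 15 false growth lines: 125 − 15 = 110.
110 growth lines at 2 per year is 110 / 2 = 55 years.
Counting back 55 years from 1931 CE places the winter growth check in 1931 − 55 = 1876 CE.

1876 CE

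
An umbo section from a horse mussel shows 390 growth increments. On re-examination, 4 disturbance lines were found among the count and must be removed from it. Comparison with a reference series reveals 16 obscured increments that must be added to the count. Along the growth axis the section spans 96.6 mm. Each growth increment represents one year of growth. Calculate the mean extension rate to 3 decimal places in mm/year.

0.240 mm/year

Correcting the raw count gives 390 − 4 + 16 = 402 true growth increments.
Mean rate = 96.6 mm / 402 years ≈ 0.240 mm/year.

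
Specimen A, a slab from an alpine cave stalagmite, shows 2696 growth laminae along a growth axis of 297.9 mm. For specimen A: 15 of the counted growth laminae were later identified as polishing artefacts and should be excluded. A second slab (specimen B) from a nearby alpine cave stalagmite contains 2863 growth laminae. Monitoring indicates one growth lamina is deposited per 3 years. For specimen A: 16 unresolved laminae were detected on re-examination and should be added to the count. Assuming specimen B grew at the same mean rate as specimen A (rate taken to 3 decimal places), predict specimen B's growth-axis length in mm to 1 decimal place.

317.8 mm

Specimen A: true growth lamina count = 2696 − 15 + 16 = 2697.
Specimen A: multiplying by 3 years per growth lamina: 2697 × 3 = 8091 years.
A: Extension rate ≈ 297.9 / 8091 = 0.037 mm/year.
Specimen B: multiplying by 3 years per growth lamina: 2863 × 3 = 8589 years. Length of B = 0.037 × 8589 = 317.8 mm.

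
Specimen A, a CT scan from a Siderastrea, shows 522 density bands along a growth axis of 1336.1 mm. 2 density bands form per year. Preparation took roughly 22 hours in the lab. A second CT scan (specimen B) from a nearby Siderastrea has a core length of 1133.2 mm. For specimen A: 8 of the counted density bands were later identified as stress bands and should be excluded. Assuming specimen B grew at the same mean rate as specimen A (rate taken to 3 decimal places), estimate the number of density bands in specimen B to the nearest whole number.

436 density bands

Specimen A: correcting the raw count gives 522 − 8 = 514 true density bands.
Specimen A: 514 density bands at 2 per year is 514 / 2 = 257 years.
A: 1336.1 mm over 257 years gives 1336.1 / 257 ≈ 5.199 mm/yr.
Specimen B: 1133.2 mm / 5.199 mm per year = 217.96 years; at 2 density bands per year that is 217.96 × 2 ≈ 436 density bands.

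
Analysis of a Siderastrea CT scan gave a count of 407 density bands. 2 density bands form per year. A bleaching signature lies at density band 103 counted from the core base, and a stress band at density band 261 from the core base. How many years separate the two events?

79 years

The two markers are separated by 261 − 103 = 158 density bands.
158 density bands at 2 per year is 158 / 2 = 79 years.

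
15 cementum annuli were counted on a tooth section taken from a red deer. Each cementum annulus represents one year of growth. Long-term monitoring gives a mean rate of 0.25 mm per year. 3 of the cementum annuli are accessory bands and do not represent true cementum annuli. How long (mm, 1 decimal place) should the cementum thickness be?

True cementum annulus count = 15 − 3 = 12.
12 years at 0.25 mm/year gives 0.25 × 12 = 3.0 mm.

3.0 mm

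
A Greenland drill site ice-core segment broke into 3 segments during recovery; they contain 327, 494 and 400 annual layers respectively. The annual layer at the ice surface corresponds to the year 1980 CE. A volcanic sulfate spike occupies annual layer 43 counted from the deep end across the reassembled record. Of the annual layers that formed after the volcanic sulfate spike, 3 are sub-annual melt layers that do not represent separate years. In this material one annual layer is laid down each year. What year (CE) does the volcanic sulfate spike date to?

805 CE

Total annual layers = 327 + 494 + 400 = 1221.
The volcanic sulfate spike sits at annual layer 43 from the deep end, so 1221 − 43 = 1178 annual layers formed after it.
Removing the 3 false annual layers leaves 1178 − 3 = 1175 true annual layers beyond the volcanic sulfate spike.
1980 − 1175 = 805 CE.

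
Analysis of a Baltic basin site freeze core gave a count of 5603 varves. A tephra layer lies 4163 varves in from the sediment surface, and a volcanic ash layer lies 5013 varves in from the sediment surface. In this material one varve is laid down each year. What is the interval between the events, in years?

850 years

Separation: 5013 − 4163 = 850 varves.
One varve per year makes the interval 850 years.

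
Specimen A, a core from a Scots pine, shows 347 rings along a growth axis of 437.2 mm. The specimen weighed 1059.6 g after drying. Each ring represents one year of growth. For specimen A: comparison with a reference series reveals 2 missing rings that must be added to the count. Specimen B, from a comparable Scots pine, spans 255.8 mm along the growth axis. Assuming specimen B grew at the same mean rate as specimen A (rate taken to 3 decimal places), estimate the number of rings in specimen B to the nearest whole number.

Specimen A: adjusted count: 347 + 2 = 349 rings.
A: Mean rate = 437.2 mm / 349 years ≈ 1.253 mm/year.
Specimen B: 255.8 mm / 1.253 mm per year = 204.15 years ≈ 204 rings.

204 rings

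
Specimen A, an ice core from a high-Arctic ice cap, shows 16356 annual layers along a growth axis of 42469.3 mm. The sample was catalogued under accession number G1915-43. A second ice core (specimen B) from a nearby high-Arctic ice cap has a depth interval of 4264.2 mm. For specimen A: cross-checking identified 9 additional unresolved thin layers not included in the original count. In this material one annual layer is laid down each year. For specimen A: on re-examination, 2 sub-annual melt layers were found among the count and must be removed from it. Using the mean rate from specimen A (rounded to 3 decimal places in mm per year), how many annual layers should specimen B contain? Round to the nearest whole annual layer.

1643 annual layers

Specimen A: adjusted count: 16356 − 2 + 9 = 16363 annual layers.
A: Extension rate ≈ 42469.3 / 16363 = 2.595 mm/year.
Specimen B: 4264.2 mm / 2.595 mm per year = 1643.24 years ≈ 1643 annual layers.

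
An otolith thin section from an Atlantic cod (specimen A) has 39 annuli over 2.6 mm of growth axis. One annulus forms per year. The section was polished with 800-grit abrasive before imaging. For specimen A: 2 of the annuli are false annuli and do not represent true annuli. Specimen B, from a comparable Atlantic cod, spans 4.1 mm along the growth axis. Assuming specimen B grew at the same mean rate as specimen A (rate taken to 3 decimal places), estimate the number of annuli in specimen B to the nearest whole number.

Specimen A: correcting the raw count gives 39 − 2 = 37 true annuli.
A: Mean rate = 2.6 mm / 37 years ≈ 0.070 mm per year.
For B, 4.1 / 0.070 = 58.57 years ≈ 59 annuli.

59 annuli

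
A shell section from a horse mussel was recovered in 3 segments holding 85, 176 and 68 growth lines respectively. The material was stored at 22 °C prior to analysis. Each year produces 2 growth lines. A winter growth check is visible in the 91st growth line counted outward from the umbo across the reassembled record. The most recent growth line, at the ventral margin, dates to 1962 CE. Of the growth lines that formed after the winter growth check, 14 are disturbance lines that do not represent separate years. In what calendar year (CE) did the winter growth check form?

Total growth lines = 85 + 176 + 68 = 329.
329 − 91 = 238 growth lines lie beyond the winter growth check toward the ventral margin.
Excluding 14 false growth lines: 238 − 14 = 224.
Dividing by 2 growth lines per year: 224 / 2 = 112 years.
The growth line at the ventral margin is 1962 CE, so the winter growth check dates to 1962 − 112 = 1850 CE.

1850 CE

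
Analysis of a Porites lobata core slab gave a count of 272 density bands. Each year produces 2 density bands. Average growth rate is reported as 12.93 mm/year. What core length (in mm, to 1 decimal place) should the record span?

1758.5 mm

Dividing by 2 density bands per year: 272 / 2 = 136 years.
Length ≈ 12.93 × 136 = 1758.5 mm.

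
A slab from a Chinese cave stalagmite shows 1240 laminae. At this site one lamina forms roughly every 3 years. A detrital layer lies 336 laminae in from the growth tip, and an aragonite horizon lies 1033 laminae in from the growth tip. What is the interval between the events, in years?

2091 years

Separation: 1033 − 336 = 697 laminae.
At 3 years per lamina, 697 × 3 = 2091 years.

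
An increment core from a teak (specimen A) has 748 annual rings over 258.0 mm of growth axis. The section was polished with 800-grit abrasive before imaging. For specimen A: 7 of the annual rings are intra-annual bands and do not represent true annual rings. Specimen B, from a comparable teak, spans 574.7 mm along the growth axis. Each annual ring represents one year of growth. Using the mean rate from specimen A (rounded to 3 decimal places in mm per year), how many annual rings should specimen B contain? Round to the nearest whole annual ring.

1651 annual rings

Specimen A: adjusted count: 748 − 7 = 741 annual rings.
A: Mean rate = 258.0 mm / 741 years ≈ 0.348 mm per year.
B spans 574.7 / 0.348 = 1651.44 years ≈ 1651 annual rings.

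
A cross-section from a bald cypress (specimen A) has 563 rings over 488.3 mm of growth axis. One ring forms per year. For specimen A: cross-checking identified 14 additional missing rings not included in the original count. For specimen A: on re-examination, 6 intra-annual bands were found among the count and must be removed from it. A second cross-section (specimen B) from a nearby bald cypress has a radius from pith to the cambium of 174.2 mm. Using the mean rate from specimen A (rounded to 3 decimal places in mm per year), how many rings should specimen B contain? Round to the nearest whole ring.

204 rings

Specimen A: after corrections the count is 563 − 6 + 14 = 571 rings.
A: Extension rate ≈ 488.3 / 571 = 0.855 mm per year.
Specimen B: 174.2 mm / 0.855 mm per year = 203.74 years ≈ 204 rings.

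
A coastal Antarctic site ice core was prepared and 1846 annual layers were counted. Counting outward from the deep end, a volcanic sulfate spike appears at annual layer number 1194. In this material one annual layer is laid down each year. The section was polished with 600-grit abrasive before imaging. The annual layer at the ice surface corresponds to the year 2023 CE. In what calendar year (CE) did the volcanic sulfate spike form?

1371 CE

The volcanic sulfate spike sits at annual layer 1194 from the deep end, so 1846 − 1194 = 652 annual layers formed after it.
Counting back 652 years from 2023 CE places the volcanic sulfate spike in 2023 − 652 = 1371 CE.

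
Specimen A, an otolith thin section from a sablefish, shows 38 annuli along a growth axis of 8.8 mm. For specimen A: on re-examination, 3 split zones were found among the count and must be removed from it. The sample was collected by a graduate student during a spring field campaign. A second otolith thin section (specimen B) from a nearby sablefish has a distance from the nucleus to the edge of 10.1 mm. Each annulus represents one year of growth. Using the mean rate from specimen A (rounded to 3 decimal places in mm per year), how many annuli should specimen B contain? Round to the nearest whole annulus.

Specimen A: correcting the raw count gives 38 − 3 = 35 true annuli.
A: Mean rate = 8.8 mm / 35 years ≈ 0.251 mm/yr.
For B, 10.1 / 0.251 = 40.24 years ≈ 40 annuli.

40 annuli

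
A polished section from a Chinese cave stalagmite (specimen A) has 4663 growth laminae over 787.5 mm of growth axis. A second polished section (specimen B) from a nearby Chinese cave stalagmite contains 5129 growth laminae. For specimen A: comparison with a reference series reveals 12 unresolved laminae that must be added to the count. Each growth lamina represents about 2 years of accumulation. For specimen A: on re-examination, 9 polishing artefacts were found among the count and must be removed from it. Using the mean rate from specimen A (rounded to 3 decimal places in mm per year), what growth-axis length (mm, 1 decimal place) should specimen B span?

861.7 mm

Specimen A: true growth lamina count = 4663 − 9 + 12 = 4666.
Specimen A: multiplying by 2 years per growth lamina: 4666 × 2 = 9332 years.
A: 787.5 mm over 9332 years gives 787.5 / 9332 ≈ 0.084 mm per year.
Specimen B: at 2 years per growth lamina, 5129 × 2 = 10258 years. For B, 0.084 mm/year × 10258 years = 861.7 mm.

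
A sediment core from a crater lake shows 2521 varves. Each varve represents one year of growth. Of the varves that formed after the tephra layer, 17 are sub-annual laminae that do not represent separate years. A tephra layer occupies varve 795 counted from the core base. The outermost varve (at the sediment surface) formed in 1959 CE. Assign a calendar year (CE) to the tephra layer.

250 CE

Between varve 795 and the sediment surface there are 2521 − 795 = 1726 varves.
1726 − 17 false = 1709 true varves after the tephra layer.
1959 − 1709 = 250 CE.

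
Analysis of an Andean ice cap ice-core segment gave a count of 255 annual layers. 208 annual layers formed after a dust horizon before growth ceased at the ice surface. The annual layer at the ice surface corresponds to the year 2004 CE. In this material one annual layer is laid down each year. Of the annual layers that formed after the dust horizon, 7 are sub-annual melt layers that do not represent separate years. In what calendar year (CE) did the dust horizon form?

1803 CE

208 annual layers post-date the dust horizon.
208 − 7 false = 201 true annual layers after the dust horizon.
2004 − 201 = 1803 CE.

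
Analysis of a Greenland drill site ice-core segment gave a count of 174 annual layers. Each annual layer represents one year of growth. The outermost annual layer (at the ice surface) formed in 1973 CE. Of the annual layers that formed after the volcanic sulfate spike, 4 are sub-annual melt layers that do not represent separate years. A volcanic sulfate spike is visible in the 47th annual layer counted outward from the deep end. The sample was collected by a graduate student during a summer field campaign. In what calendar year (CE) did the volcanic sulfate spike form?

Between annual layer 47 and the ice surface there are 174 − 47 = 127 annual layers.
127 − 4 false = 123 true annual layers after the volcanic sulfate spike.
Counting back 123 years from 1973 CE places the volcanic sulfate spike in 1973 − 123 = 1850 CE.

1850 CE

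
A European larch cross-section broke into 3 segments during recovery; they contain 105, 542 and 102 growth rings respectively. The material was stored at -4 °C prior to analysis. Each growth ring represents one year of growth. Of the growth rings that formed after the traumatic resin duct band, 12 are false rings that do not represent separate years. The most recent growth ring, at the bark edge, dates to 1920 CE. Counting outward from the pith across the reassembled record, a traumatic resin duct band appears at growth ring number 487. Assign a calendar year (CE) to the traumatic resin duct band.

Total growth rings = 105 + 542 + 102 = 749.
749 − 487 = 262 growth rings lie beyond the traumatic resin duct band toward the bark edge.
Excluding 12 false growth rings: 262 − 12 = 250.
1920 − 250 = 1670 CE.

1670 CE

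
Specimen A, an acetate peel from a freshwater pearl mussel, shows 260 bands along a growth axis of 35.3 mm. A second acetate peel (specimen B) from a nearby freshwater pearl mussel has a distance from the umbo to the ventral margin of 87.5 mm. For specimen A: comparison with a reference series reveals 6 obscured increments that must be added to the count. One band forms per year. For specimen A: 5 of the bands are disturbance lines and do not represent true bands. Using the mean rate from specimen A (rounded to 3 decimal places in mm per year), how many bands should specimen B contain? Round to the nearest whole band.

Specimen A: adjusted count: 260 − 5 + 6 = 261 bands.
A: Extension rate ≈ 35.3 / 261 = 0.135 mm/year.
For B, 87.5 / 0.135 = 648.15 years ≈ 648 bands.

648 bands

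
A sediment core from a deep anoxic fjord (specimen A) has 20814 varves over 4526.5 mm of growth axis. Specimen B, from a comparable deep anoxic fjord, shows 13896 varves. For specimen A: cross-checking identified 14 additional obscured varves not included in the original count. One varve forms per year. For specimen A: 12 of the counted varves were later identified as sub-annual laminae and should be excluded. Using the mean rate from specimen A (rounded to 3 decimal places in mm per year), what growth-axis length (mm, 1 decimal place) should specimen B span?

Specimen A: true varve count = 20814 − 12 + 14 = 20816.
A: 4526.5 mm over 20816 years gives 4526.5 / 20816 ≈ 0.217 mm/year.
B's length ≈ 0.217 × 13896 = 3015.4 mm.

3015.4 mm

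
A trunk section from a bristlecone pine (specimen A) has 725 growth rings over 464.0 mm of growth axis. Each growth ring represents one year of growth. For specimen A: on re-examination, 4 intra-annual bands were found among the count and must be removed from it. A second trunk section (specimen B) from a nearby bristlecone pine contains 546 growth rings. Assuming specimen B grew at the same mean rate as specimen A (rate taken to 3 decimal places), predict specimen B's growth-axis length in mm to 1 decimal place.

Specimen A: adjusted count: 725 − 4 = 721 growth rings.
A: Mean rate = 464.0 mm / 721 years ≈ 0.644 mm per year.
For B, 0.644 mm/year × 546 years = 351.6 mm.

351.6 mm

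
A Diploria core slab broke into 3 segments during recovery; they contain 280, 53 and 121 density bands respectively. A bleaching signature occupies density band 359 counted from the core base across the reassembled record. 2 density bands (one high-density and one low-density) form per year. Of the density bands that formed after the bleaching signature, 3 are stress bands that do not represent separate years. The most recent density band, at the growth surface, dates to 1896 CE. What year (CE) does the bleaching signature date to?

1850 CE

Total density bands = 280 + 53 + 121 = 454.
454 − 359 = 95 density bands lie beyond the bleaching signature toward the growth surface.
Removing the 3 false density bands leaves 95 − 3 = 92 true density bands beyond the bleaching signature.
92 density bands at 2 per year is 92 / 2 = 46 years.
The density band at the growth surface is 1896 CE, so the bleaching signature dates to 1896 − 46 = 1850 CE.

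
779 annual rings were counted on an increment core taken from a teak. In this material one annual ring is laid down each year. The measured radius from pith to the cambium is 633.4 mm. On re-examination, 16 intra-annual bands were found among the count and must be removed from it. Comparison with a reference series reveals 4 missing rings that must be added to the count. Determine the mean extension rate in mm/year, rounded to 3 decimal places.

True annual ring count = 779 − 16 + 4 = 767.
Extension rate ≈ 633.4 / 767 = 0.826 mm/year.

0.826 mm/year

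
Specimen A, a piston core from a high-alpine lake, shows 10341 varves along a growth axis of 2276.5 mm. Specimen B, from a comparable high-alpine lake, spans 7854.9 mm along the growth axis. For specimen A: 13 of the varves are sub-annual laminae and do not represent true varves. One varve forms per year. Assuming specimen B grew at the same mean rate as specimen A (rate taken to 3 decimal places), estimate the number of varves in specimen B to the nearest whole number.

35704 varves

Specimen A: true varve count = 10341 − 13 = 10328.
A: 2276.5 mm over 10328 years gives 2276.5 / 10328 ≈ 0.220 mm per year.
B spans 7854.9 / 0.220 = 35704.09 years ≈ 35704 varves.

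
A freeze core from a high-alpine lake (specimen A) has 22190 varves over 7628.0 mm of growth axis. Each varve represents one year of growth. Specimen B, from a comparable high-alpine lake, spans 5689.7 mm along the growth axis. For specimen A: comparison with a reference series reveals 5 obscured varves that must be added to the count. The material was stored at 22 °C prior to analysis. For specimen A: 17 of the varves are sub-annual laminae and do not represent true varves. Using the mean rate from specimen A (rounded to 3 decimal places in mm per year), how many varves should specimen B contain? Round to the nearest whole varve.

Specimen A: after corrections the count is 22190 − 17 + 5 = 22178 varves.
A: Mean rate = 7628.0 mm / 22178 years ≈ 0.344 mm/year.
For B, 5689.7 / 0.344 = 16539.83 years ≈ 16540 varves.

16540 varves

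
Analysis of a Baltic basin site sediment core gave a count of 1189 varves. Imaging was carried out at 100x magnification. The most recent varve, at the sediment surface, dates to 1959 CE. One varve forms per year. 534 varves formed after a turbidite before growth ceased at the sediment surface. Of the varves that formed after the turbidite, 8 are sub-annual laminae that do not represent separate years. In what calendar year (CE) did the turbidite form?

1433 CE

534 varves formed after the turbidite.
534 − 8 false = 526 true varves after the turbidite.
1959 − 526 = 1433 CE.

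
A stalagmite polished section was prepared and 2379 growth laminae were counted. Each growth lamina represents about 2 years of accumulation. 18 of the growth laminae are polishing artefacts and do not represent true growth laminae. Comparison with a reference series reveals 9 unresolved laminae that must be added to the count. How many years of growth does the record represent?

Adjusted count: 2379 − 18 + 9 = 2370 growth laminae.
Multiplying by 2 years per growth lamina: 2370 × 2 = 4740 years.

4740 years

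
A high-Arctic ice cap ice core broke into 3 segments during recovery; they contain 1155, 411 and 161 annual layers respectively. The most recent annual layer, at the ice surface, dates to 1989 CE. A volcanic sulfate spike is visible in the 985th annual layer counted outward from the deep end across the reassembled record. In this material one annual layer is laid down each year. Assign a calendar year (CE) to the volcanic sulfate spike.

1247 CE

Total annual layers = 1155 + 411 + 161 = 1727.
1727 − 985 = 742 annual layers lie beyond the volcanic sulfate spike toward the ice surface.
1989 − 742 = 1247 CE.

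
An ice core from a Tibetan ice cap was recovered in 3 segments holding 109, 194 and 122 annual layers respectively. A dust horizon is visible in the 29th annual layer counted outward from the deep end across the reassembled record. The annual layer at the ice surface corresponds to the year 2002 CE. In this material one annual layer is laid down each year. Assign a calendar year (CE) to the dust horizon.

Total annual layers = 109 + 194 + 122 = 425.
Between annual layer 29 and the ice surface there are 425 − 29 = 396 annual layers.
The annual layer at the ice surface is 2002 CE, so the dust horizon dates to 2002 − 396 = 1606 CE.

1606 CE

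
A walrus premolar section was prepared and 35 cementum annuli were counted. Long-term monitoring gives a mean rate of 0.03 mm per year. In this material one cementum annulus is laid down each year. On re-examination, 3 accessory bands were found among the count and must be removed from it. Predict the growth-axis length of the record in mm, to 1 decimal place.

1.0 mm

After corrections the count is 35 − 3 = 32 cementum annuli.
32 years at 0.03 mm/year gives 0.03 × 32 = 1.0 mm.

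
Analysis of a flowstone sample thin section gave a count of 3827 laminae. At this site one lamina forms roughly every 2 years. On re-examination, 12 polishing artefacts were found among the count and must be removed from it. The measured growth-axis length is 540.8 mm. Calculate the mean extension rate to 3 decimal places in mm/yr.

Correcting the raw count gives 3827 − 12 = 3815 true laminae.
At 2 years per lamina, 3815 × 2 = 7630 years.
540.8 mm over 7630 years gives 540.8 / 7630 ≈ 0.071 mm/yr.

0.071 mm/yr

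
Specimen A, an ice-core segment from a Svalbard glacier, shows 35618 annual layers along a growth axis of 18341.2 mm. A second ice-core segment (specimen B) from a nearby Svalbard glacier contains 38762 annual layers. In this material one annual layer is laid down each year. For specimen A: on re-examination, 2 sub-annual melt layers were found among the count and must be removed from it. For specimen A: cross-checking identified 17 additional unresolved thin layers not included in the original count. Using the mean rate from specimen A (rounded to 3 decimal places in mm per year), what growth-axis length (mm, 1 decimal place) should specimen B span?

19962.4 mm

Specimen A: after corrections the count is 35618 − 2 + 17 = 35633 annual layers.
A: 18341.2 mm over 35633 years gives 18341.2 / 35633 ≈ 0.515 mm per year.
For B, 0.515 mm/year × 38762 years = 19962.4 mm.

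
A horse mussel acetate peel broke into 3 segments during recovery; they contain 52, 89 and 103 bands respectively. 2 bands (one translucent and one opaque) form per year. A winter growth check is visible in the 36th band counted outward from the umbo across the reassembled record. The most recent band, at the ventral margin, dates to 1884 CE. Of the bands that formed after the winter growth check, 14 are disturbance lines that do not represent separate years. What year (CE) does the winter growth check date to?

1787 CE

Total bands = 52 + 89 + 103 = 244.
The winter growth check sits at band 36 from the umbo, so 244 − 36 = 208 bands formed after it.
Excluding 14 false bands: 208 − 14 = 194.
With 2 bands per year, 194 / 2 = 97 years.
The band at the ventral margin is 1884 CE, so the winter growth check dates to 1884 − 97 = 1787 CE.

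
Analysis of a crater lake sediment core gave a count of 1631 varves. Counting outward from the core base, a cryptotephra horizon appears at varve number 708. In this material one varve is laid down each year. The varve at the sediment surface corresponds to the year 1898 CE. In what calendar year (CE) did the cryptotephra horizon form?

1631 − 708 = 923 varves lie beyond the cryptotephra horizon toward the sediment surface.
The varve at the sediment surface is 1898 CE, so the cryptotephra horizon dates to 1898 − 923 = 975 CE.

975 CE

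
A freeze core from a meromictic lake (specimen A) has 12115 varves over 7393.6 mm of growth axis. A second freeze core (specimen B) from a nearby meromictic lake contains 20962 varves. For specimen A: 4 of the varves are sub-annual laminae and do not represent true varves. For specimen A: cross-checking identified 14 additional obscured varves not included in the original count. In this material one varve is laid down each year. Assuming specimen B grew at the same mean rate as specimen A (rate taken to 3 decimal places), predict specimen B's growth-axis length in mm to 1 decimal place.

12786.8 mm

Specimen A: after corrections the count is 12115 − 4 + 14 = 12125 varves.
A: Mean rate = 7393.6 mm / 12125 years ≈ 0.610 mm/year.
B's length ≈ 0.610 × 20962 = 12786.8 mm.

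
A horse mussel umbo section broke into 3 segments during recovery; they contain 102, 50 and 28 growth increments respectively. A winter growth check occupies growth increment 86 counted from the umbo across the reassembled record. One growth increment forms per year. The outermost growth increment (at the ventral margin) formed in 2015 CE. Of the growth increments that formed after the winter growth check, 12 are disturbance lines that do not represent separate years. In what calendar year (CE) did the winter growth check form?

1933 CE

Total growth increments = 102 + 50 + 28 = 180.
180 − 86 = 94 growth increments lie beyond the winter growth check toward the ventral margin.
Removing the 12 false growth increments leaves 94 − 12 = 82 true growth increments beyond the winter growth check.
2015 − 82 = 1933 CE.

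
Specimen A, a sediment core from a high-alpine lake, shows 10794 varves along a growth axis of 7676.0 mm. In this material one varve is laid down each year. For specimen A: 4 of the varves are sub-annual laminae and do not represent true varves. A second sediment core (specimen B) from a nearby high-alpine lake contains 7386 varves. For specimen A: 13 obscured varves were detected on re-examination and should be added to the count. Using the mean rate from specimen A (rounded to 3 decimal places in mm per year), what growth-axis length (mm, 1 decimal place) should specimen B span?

5251.4 mm

Specimen A: correcting the raw count gives 10794 − 4 + 13 = 10803 true varves.
A: 7676.0 mm over 10803 years gives 7676.0 / 10803 ≈ 0.711 mm/year.
Length of B = 0.711 × 7386 = 5251.4 mm.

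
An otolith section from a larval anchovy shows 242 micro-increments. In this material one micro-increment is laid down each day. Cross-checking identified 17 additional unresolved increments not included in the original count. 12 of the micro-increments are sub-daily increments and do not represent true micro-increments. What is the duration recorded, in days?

247 d

True micro-increment count = 242 − 12 + 17 = 247.
With a one-to-one micro-increment periodicity this is 247 days.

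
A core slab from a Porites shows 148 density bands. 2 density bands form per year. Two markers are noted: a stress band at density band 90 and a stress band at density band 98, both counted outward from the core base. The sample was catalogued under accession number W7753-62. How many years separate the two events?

98 − 90 = 8 density bands lie between the two events.
8 density bands at 2 per year is 8 / 2 = 4 years.

4 yr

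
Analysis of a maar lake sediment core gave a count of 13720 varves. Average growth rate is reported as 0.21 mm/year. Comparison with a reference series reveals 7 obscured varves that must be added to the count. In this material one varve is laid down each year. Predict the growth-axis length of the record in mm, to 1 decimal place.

2882.7 mm

True varve count = 13720 + 7 = 13727.
Length ≈ 0.21 × 13727 = 2882.7 mm.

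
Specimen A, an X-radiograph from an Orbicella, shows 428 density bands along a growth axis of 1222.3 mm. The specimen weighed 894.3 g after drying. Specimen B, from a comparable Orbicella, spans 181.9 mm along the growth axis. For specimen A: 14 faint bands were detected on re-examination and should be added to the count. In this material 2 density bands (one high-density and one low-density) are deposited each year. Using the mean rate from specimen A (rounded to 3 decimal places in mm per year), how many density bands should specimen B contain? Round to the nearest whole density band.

Specimen A: true density band count = 428 + 14 = 442.
Specimen A: dividing by 2 density bands per year: 442 / 2 = 221 years.
A: Extension rate ≈ 1222.3 / 221 = 5.531 mm/yr.
B spans 181.9 / 5.531 = 32.89 years; at 2 density bands per year that is 32.89 × 2 ≈ 66 density bands.

66 density bands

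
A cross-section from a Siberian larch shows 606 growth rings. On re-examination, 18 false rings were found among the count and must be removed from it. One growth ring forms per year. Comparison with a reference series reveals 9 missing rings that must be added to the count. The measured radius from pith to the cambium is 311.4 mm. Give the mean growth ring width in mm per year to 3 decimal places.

Adjusted count: 606 − 18 + 9 = 597 growth rings.
Mean rate = 311.4 mm / 597 years ≈ 0.522 mm per year.

0.522 mm per year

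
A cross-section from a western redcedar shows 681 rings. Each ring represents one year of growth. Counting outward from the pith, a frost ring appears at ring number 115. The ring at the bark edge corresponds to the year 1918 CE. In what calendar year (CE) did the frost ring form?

681 − 115 = 566 rings lie beyond the frost ring toward the bark edge.
The ring at the bark edge is 1918 CE, so the frost ring dates to 1918 − 566 = 1352 CE.

1352 CE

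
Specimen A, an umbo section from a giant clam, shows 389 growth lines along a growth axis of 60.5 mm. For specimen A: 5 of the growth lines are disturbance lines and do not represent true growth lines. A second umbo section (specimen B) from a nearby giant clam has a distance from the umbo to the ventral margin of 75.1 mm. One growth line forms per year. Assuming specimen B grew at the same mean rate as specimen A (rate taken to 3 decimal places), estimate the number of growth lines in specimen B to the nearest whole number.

475 growth lines

Specimen A: adjusted count: 389 − 5 = 384 growth lines.
A: 60.5 mm over 384 years gives 60.5 / 384 ≈ 0.158 mm/year.
For B, 75.1 / 0.158 = 475.32 years ≈ 475 growth lines.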